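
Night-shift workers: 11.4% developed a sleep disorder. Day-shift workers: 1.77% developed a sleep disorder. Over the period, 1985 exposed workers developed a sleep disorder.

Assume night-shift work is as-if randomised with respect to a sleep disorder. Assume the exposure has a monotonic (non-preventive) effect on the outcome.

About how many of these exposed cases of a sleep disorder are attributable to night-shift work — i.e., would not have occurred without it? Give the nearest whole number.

p₁ = 0.114, p₀ = 0.0177.
PN = (p₁ − p₀)/p₁ = (0.114 − 0.0177) / 0.114 ≈ 0.84474.
Attributable cases ≈ PN × (exposed cases) = 0.84474 × 1985 ≈ 1676.80.

about 1677 cases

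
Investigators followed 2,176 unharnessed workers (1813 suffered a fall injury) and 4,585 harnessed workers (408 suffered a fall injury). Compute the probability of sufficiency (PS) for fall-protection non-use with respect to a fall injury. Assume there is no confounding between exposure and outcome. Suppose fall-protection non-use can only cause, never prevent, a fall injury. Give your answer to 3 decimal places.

PS ≈ 0.817

p₁ = P(outcome | exposed) = 1813/2176 = 0.83318
p₀ = P(outcome | unexposed) = 408/4585 = 0.088986
Under exogeneity and monotonicity, PS = (p₁ − p₀) / (1 − p₀).
PS = (0.83318 − 0.088986) / (1 − 0.088986) = 0.74419 / 0.91101 ≈ 0.8169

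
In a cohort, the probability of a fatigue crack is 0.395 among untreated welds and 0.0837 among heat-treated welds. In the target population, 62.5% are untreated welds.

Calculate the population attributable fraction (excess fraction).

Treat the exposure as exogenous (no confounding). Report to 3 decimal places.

PAF ≈ 0.699

Let p₁ = 0.395, p₀ = 0.0837.
Overall risk P(Y=1) = π·p₁ + (1−π)·p₀ = 0.625×0.395 + 0.375×0.0837 = 0.27826.
Under exogeneity, PAF = [P(Y=1) − p₀] / P(Y=1).
PAF = (0.27826 − 0.0837) / 0.27826 ≈ 0.6992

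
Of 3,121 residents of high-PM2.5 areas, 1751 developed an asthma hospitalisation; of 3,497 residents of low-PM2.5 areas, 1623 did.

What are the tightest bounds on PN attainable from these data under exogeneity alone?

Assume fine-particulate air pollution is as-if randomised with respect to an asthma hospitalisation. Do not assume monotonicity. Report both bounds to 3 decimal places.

p₁ = P(outcome | exposed) = 1751/3121 = 0.56104
p₀ = P(outcome | unexposed) = 1623/3497 = 0.46411
Under exogeneity alone the bounds on PN are max{0,(p₁−p₀)/p₁} ≤ PN ≤ min{1,(1−p₀)/p₁}.
  lower = (p₁ − p₀)/p₁ = 0.096926 / 0.56104 ≈ 0.1728
  upper = min{1, (1 − p₀)/p₁} = 0.53589 / 0.56104 ≈ 0.9552

0.173 ≤ PN ≤ 0.955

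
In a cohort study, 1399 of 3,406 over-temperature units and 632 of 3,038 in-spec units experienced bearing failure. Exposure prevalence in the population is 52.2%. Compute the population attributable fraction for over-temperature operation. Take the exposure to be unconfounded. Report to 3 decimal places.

p₁ = P(outcome | exposed) = 1399/3406 = 0.41075
p₀ = P(outcome | unexposed) = 632/3038 = 0.20803
Overall risk P(Y=1) = π·p₁ + (1−π)·p₀ = 0.522×0.41075 + 0.478×0.20803 = 0.31385.
Under exogeneity, PAF = [P(Y=1) − p₀] / P(Y=1).
PAF = (0.31385 − 0.20803) / 0.31385 ≈ 0.3372

PAF ≈ 0.337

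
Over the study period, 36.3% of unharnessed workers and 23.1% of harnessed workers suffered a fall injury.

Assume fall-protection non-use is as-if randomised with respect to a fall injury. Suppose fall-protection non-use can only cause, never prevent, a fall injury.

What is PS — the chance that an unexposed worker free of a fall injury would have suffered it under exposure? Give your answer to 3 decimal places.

PS ≈ 0.172

p₁ = 0.363, p₀ = 0.231.
Under exogeneity and monotonicity, PS = (p₁ − p₀) / (1 − p₀).
PS = (0.363 − 0.231) / (1 − 0.231) = 0.132 / 0.769 ≈ 0.1717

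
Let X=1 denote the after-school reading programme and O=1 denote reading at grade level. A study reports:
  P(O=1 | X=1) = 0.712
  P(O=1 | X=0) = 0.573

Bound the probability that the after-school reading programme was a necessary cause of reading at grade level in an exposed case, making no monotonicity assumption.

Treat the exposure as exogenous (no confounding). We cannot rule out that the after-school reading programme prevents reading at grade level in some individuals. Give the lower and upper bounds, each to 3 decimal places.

0.195 ≤ PN ≤ 0.600

Let p₁ = 0.712, p₀ = 0.573.
Under exogeneity alone the bounds on PN are max{0,(p₁−p₀)/p₁} ≤ PN ≤ min{1,(1−p₀)/p₁}.
  lower = (p₁ − p₀)/p₁ = 0.139 / 0.712 ≈ 0.1952
  upper = min{1, (1 − p₀)/p₁} = 0.427 / 0.712 ≈ 0.5997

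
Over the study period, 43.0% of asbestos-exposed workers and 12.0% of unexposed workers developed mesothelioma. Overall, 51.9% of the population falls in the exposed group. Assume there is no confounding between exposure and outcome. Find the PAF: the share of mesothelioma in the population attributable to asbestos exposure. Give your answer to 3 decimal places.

PAF ≈ 0.573

p₁ = 0.43, p₀ = 0.12.
Overall risk P(Y=1) = π·p₁ + (1−π)·p₀ = 0.519×0.43 + 0.481×0.12 = 0.28089.
Under exogeneity, PAF = [P(Y=1) − p₀] / P(Y=1).
PAF = (0.28089 − 0.12) / 0.28089 ≈ 0.5728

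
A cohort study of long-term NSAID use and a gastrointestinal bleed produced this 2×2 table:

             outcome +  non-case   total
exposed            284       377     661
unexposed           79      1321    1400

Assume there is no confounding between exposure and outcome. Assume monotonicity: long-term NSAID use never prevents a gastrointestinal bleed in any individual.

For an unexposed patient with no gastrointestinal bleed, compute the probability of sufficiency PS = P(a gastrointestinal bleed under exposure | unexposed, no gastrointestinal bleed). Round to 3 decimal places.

p₁ = P(outcome | exposed) = 284/661 = 0.42965
p₀ = P(outcome | unexposed) = 79/1400 = 0.056429
Under exogeneity and monotonicity, PS = (p₁ − p₀)/(1 − p₀).
PS = (0.42965 − 0.056429) / 0.94357 ≈ 0.3955

PS ≈ 0.396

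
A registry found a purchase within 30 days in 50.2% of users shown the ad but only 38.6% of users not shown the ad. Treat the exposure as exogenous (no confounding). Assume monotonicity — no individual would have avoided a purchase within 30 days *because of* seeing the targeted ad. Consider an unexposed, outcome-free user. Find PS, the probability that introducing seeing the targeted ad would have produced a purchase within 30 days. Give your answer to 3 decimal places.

p₁ = 0.502, p₀ = 0.386.
Under exogeneity and monotonicity, PS = (p₁ − p₀) / (1 − p₀).
PS = (0.502 − 0.386) / (1 − 0.386) = 0.116 / 0.614 ≈ 0.1889

PS ≈ 0.189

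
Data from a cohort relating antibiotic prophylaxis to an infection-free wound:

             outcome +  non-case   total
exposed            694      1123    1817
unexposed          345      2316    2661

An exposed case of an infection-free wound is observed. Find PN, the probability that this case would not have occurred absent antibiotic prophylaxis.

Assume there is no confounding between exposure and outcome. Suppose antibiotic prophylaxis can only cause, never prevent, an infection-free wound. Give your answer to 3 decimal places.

p₁ = P(outcome | exposed) = 694/1817 = 0.38195
p₀ = P(outcome | unexposed) = 345/2661 = 0.12965
Under exogeneity and monotonicity, PN = (p₁ − p₀)/p₁.
PN = (0.38195 − 0.12965) / 0.38195 ≈ 0.6606

PN ≈ 0.661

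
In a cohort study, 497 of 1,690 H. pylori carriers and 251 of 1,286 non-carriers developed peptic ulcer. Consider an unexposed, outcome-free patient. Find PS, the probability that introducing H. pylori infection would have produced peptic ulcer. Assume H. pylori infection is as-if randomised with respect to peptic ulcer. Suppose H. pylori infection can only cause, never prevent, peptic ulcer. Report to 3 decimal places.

p₁ = P(outcome | exposed) = 497/1690 = 0.29408
p₀ = P(outcome | unexposed) = 251/1286 = 0.19518
Under exogeneity and monotonicity, PS = (p₁ − p₀) / (1 − p₀).
PS = (0.29408 − 0.19518) / (1 − 0.19518) = 0.098904 / 0.80482 ≈ 0.1229

PS ≈ 0.123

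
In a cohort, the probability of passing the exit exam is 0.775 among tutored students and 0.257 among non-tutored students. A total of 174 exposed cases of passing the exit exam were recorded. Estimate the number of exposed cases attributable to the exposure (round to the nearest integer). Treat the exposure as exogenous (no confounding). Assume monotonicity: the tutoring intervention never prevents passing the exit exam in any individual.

Let p₁ = 0.775, p₀ = 0.257.
PN = (p₁ − p₀)/p₁ = (0.775 − 0.257) / 0.775 ≈ 0.66839.
Attributable cases ≈ PN × (exposed cases) = 0.66839 × 174 ≈ 116.30.

about 116 cases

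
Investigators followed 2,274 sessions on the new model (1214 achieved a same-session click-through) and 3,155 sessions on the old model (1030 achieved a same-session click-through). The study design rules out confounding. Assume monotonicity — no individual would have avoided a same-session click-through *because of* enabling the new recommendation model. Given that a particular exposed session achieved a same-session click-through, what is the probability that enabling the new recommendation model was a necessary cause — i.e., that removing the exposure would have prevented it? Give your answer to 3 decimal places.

PN ≈ 0.388

p₁ = P(outcome | exposed) = 1214/2274 = 0.53386
p₀ = P(outcome | unexposed) = 1030/3155 = 0.32647
Under exogeneity and monotonicity, PN = (p₁ − p₀) / p₁.
PN = (0.53386 − 0.32647) / 0.53386 = 0.2074 / 0.53386 ≈ 0.3885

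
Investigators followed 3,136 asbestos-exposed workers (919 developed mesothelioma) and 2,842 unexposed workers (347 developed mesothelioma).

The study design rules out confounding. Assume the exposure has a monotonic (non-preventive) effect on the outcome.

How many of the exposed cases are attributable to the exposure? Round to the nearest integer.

about 536 cases

p₁ = P(outcome | exposed) = 919/3136 = 0.29305
p₀ = P(outcome | unexposed) = 347/2842 = 0.1221
PN = (p₁ − p₀)/p₁ = (0.29305 − 0.1221) / 0.29305 ≈ 0.58336.
Attributable cases ≈ PN × (exposed cases) = 0.58336 × 919 ≈ 536.10.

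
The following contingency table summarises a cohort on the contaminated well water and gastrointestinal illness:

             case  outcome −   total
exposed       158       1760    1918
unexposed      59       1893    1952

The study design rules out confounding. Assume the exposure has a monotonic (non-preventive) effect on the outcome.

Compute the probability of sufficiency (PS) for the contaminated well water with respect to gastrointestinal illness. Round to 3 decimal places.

PS ≈ 0.054

p₁ = P(outcome | exposed) = 158/1918 = 0.082377
p₀ = P(outcome | unexposed) = 59/1952 = 0.030225
Under exogeneity and monotonicity, PS = (p₁ − p₀)/(1 − p₀).
PS = (0.082377 − 0.030225) / 0.96977 ≈ 0.0538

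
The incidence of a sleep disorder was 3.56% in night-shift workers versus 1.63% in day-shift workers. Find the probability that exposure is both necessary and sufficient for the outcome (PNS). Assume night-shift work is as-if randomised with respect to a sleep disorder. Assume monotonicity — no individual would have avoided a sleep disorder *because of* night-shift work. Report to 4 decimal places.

p₁ = 0.0356, p₀ = 0.0163.
Under exogeneity and monotonicity, PNS = p₁ − p₀.
PNS = 0.0356 − 0.0163 = 0.0193

PNS ≈ 0.0193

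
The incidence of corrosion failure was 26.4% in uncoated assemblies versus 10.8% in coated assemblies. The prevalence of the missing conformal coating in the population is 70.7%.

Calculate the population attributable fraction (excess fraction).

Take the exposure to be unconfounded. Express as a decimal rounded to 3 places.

PAF ≈ 0.505

p₁ = 0.264, p₀ = 0.108.
Overall risk P(Y=1) = π·p₁ + (1−π)·p₀ = 0.707×0.264 + 0.293×0.108 = 0.21829.
Under exogeneity, PAF = [P(Y=1) − p₀] / P(Y=1).
PAF = (0.21829 − 0.108) / 0.21829 ≈ 0.5052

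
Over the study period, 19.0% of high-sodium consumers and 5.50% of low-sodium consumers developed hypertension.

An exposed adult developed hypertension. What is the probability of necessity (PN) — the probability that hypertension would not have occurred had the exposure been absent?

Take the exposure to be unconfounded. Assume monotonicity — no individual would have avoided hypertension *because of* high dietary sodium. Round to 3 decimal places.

PN ≈ 0.711

p₁ = 0.19, p₀ = 0.055.
Under exogeneity and monotonicity, PN = (p₁ − p₀) / p₁.
PN = (0.19 − 0.055) / 0.19 = 0.135 / 0.19 ≈ 0.7105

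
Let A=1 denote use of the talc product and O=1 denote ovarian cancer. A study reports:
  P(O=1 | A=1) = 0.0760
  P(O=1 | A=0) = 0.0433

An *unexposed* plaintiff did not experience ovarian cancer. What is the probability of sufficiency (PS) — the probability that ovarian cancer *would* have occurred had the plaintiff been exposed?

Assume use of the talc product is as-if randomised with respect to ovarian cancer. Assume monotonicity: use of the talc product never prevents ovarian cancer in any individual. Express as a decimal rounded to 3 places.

PS ≈ 0.034

Let p₁ = 0.076, p₀ = 0.0433.
Under exogeneity and monotonicity, PS = (p₁ − p₀) / (1 − p₀).
PS = (0.076 − 0.0433) / (1 − 0.0433) = 0.0327 / 0.9567 ≈ 0.0342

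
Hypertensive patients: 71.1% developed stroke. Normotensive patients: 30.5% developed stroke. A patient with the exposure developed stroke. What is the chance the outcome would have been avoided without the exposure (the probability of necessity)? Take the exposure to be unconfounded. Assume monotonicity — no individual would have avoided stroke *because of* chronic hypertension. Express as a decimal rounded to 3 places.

PN ≈ 0.571

p₁ = 0.711, p₀ = 0.305.
Under exogeneity and monotonicity, PN = (p₁ − p₀) / p₁.
PN = (0.711 − 0.305) / 0.711 = 0.406 / 0.711 ≈ 0.5710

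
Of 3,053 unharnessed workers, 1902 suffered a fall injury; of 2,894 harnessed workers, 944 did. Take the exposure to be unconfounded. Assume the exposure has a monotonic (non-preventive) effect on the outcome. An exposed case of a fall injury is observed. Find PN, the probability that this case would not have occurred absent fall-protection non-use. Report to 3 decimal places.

PN ≈ 0.476

p₁ = P(outcome | exposed) = 1902/3053 = 0.62299
p₀ = P(outcome | unexposed) = 944/2894 = 0.32619
Under exogeneity and monotonicity, PN = (p₁ − p₀) / p₁.
PN = (0.62299 − 0.32619) / 0.62299 = 0.2968 / 0.62299 ≈ 0.4764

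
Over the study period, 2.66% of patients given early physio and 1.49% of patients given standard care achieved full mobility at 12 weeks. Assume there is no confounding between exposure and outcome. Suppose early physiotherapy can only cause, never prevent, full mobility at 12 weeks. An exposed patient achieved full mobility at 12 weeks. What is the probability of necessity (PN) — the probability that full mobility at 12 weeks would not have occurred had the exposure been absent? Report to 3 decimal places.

p₁ = 0.0266, p₀ = 0.0149.
Under exogeneity and monotonicity, PN = (p₁ − p₀) / p₁.
PN = (0.0266 − 0.0149) / 0.0266 = 0.0117 / 0.0266 ≈ 0.4398

PN ≈ 0.440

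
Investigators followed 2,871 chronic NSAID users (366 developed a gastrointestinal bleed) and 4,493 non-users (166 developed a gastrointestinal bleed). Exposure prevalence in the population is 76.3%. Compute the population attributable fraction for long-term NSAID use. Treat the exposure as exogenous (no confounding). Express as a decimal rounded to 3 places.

p₁ = P(outcome | exposed) = 366/2871 = 0.12748
p₀ = P(outcome | unexposed) = 166/4493 = 0.036946
Overall risk P(Y=1) = π·p₁ + (1−π)·p₀ = 0.763×0.12748 + 0.237×0.036946 = 0.10602.
Under exogeneity, PAF = [P(Y=1) − p₀] / P(Y=1).
PAF = (0.10602 − 0.036946) / 0.10602 ≈ 0.6515

PAF ≈ 0.652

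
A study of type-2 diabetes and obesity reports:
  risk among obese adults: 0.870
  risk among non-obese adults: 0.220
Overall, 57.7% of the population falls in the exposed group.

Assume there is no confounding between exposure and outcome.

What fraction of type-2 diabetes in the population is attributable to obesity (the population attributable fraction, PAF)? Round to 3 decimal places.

Let p₁ = 0.87, p₀ = 0.22.
Overall risk P(Y=1) = π·p₁ + (1−π)·p₀ = 0.577×0.87 + 0.423×0.22 = 0.59505.
Under exogeneity, PAF = [P(Y=1) − p₀] / P(Y=1).
PAF = (0.59505 − 0.22) / 0.59505 ≈ 0.6303

PAF ≈ 0.630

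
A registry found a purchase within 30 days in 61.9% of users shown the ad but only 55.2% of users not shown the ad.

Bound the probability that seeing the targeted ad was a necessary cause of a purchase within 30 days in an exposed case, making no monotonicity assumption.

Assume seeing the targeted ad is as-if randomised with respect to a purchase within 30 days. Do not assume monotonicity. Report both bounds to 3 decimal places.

0.108 ≤ PN ≤ 0.724

p₁ = 0.619, p₀ = 0.552.
Under exogeneity alone the bounds on PN are max{0,(p₁−p₀)/p₁} ≤ PN ≤ min{1,(1−p₀)/p₁}.
  lower = (p₁ − p₀)/p₁ = 0.067 / 0.619 ≈ 0.1082
  upper = min{1, (1 − p₀)/p₁} = 0.448 / 0.619 ≈ 0.7237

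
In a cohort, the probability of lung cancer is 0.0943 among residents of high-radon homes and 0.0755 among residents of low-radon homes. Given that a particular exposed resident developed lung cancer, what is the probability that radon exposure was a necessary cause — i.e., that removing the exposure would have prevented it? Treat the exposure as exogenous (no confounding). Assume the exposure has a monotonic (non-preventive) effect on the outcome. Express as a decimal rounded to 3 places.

Let p₁ = 0.0943, p₀ = 0.0755.
Under exogeneity and monotonicity, PN = (p₁ − p₀) / p₁.
PN = (0.0943 − 0.0755) / 0.0943 = 0.0188 / 0.0943 ≈ 0.1994

PN ≈ 0.199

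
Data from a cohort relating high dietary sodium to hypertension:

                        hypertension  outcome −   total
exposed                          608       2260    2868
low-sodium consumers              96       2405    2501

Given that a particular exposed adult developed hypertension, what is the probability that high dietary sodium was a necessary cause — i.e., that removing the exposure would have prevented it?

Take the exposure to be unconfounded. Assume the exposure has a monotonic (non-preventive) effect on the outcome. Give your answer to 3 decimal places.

PN ≈ 0.819

p₁ = P(outcome | exposed) = 608/2868 = 0.21199
p₀ = P(outcome | unexposed) = 96/2501 = 0.038385
Under exogeneity and monotonicity, PN = (p₁ − p₀) / p₁.
PN = (0.21199 − 0.038385) / 0.21199 = 0.17361 / 0.21199 ≈ 0.8189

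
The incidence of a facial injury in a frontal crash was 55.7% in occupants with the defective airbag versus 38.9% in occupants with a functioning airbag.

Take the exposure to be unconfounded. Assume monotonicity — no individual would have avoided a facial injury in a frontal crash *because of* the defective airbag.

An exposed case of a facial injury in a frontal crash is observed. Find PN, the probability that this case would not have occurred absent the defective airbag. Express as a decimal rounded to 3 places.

PN ≈ 0.302

p₁ = 0.557, p₀ = 0.389.
Under exogeneity and monotonicity, PN = (p₁ − p₀) / p₁.
PN = (0.557 − 0.389) / 0.557 = 0.168 / 0.557 ≈ 0.3016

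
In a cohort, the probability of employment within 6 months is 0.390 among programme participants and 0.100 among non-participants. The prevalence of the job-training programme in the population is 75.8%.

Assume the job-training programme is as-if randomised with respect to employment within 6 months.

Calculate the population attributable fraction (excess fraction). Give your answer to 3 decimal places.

Let p₁ = 0.39, p₀ = 0.1.
Overall risk P(Y=1) = π·p₁ + (1−π)·p₀ = 0.758×0.39 + 0.242×0.1 = 0.31982.
Under exogeneity, PAF = [P(Y=1) − p₀] / P(Y=1).
PAF = (0.31982 − 0.1) / 0.31982 ≈ 0.6873

PAF ≈ 0.687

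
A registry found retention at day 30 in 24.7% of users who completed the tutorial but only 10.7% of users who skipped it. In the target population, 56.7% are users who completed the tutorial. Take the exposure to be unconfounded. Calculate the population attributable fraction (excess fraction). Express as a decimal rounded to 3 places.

PAF ≈ 0.426

p₁ = 0.247, p₀ = 0.107.
Overall risk P(Y=1) = π·p₁ + (1−π)·p₀ = 0.567×0.247 + 0.433×0.107 = 0.18638.
Under exogeneity, PAF = [P(Y=1) − p₀] / P(Y=1).
PAF = (0.18638 − 0.107) / 0.18638 ≈ 0.4259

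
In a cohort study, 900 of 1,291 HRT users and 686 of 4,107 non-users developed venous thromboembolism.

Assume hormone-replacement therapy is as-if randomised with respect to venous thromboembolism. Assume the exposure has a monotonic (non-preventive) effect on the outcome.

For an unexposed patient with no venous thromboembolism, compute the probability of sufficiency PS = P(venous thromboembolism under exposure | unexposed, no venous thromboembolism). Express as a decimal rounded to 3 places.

PS ≈ 0.636

p₁ = P(outcome | exposed) = 900/1291 = 0.69713
p₀ = P(outcome | unexposed) = 686/4107 = 0.16703
Under exogeneity and monotonicity, PS = (p₁ − p₀) / (1 − p₀).
PS = (0.69713 − 0.16703) / (1 − 0.16703) = 0.5301 / 0.83297 ≈ 0.6364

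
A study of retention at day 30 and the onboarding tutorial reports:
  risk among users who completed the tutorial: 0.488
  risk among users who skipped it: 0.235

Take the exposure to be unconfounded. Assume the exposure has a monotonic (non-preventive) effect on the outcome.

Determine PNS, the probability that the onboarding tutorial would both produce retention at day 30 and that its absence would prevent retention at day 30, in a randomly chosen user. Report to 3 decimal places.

Let p₁ = 0.488, p₀ = 0.235.
Under exogeneity and monotonicity, PNS = p₁ − p₀.
PNS = 0.488 − 0.235 = 0.253

PNS ≈ 0.253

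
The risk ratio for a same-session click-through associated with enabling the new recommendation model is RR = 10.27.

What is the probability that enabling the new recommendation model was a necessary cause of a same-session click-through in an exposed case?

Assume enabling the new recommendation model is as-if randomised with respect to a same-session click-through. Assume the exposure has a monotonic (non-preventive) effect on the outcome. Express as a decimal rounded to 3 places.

Under exogeneity and monotonicity, PN = (RR − 1) / RR = 1 − 1/RR.
PN = (10.27 − 1) / 10.27 = 9.27 / 10.27 ≈ 0.9026

PN ≈ 0.903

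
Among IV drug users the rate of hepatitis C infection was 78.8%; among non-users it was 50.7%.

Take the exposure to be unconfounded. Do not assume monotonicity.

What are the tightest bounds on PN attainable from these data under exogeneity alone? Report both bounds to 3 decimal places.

p₁ = 0.788, p₀ = 0.507.
Under exogeneity alone the bounds on PN are max{0,(p₁−p₀)/p₁} ≤ PN ≤ min{1,(1−p₀)/p₁}.
  lower = (p₁ − p₀)/p₁ = 0.281 / 0.788 ≈ 0.3566
  upper = min{1, (1 − p₀)/p₁} = 0.493 / 0.788 ≈ 0.6256

0.357 ≤ PN ≤ 0.626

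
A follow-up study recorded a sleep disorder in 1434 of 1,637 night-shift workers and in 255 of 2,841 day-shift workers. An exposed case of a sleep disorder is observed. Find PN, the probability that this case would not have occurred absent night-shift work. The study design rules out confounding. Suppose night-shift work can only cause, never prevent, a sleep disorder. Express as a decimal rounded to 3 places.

p₁ = P(outcome | exposed) = 1434/1637 = 0.87599
p₀ = P(outcome | unexposed) = 255/2841 = 0.089757
Under exogeneity and monotonicity, PN = (p₁ − p₀) / p₁.
PN = (0.87599 − 0.089757) / 0.87599 = 0.78624 / 0.87599 ≈ 0.8975

PN ≈ 0.898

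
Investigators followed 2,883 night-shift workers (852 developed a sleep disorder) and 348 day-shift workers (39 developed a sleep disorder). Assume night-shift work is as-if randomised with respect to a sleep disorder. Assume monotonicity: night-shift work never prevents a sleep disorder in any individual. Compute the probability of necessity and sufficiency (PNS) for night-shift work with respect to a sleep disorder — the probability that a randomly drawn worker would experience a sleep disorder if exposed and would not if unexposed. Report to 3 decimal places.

PNS ≈ 0.183

p₁ = P(outcome | exposed) = 852/2883 = 0.29553
p₀ = P(outcome | unexposed) = 39/348 = 0.11207
Under exogeneity and monotonicity, PNS = p₁ − p₀.
PNS = 0.29553 − 0.11207 = 0.18346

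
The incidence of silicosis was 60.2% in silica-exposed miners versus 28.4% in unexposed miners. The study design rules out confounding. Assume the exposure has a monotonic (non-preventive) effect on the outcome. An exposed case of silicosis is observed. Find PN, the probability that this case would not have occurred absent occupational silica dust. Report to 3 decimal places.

PN ≈ 0.528

p₁ = 0.602, p₀ = 0.284.
Under exogeneity and monotonicity, PN = (p₁ − p₀) / p₁.
PN = (0.602 − 0.284) / 0.602 = 0.318 / 0.602 ≈ 0.5282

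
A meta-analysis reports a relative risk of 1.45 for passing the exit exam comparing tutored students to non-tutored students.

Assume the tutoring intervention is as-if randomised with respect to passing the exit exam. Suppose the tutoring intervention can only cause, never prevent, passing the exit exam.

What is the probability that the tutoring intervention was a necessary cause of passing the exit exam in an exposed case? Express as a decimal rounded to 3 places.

Under exogeneity and monotonicity, PN = (RR − 1) / RR = 1 − 1/RR.
PN = (1.45 − 1) / 1.45 = 0.45 / 1.45 ≈ 0.3103

PN ≈ 0.310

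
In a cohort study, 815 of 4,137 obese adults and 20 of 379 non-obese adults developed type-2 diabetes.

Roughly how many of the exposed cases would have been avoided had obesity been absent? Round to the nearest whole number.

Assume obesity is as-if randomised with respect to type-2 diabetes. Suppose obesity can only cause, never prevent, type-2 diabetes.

p₁ = P(outcome | exposed) = 815/4137 = 0.197
p₀ = P(outcome | unexposed) = 20/379 = 0.05277
PN = (p₁ − p₀)/p₁ = (0.197 − 0.05277) / 0.197 ≈ 0.73213.
Attributable cases ≈ PN × (exposed cases) = 0.73213 × 815 ≈ 596.69.

about 597 cases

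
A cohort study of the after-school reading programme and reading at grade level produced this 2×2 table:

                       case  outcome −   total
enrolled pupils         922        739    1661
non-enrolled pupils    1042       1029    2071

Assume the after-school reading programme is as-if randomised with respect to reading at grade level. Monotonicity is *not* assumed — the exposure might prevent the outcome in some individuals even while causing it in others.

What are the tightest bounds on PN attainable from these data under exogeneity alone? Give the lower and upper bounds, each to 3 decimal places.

0.094 ≤ PN ≤ 0.895

p₁ = P(outcome | exposed) = 922/1661 = 0.55509
p₀ = P(outcome | unexposed) = 1042/2071 = 0.50314
Under exogeneity alone the bounds on PN are max{0,(p₁−p₀)/p₁} ≤ PN ≤ min{1,(1−p₀)/p₁}.
  lower = (p₁ − p₀)/p₁ = 0.051949 / 0.55509 ≈ 0.0936
  upper = min{1, (1 − p₀)/p₁} = 0.49686 / 0.55509 ≈ 0.8951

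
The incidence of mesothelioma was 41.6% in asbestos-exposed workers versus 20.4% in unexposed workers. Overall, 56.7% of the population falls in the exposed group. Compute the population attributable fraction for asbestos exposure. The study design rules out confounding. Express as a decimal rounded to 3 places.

p₁ = 0.416, p₀ = 0.204.
Overall risk P(Y=1) = π·p₁ + (1−π)·p₀ = 0.567×0.416 + 0.433×0.204 = 0.3242.
Under exogeneity, PAF = [P(Y=1) − p₀] / P(Y=1).
PAF = (0.3242 − 0.204) / 0.3242 ≈ 0.3708

PAF ≈ 0.371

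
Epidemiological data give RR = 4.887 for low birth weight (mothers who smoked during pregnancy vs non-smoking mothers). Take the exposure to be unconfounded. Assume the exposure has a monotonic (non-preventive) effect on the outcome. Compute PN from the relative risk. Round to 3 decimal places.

PN ≈ 0.795

Under exogeneity and monotonicity, PN = (RR − 1) / RR = 1 − 1/RR.
PN = (4.887 − 1) / 4.887 = 3.887 / 4.887 ≈ 0.7954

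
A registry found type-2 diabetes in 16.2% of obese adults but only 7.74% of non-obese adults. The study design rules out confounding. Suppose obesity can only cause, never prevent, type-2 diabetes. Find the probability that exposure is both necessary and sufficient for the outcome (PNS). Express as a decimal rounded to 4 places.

PNS ≈ 0.0846

p₁ = 0.162, p₀ = 0.0774.
Under exogeneity and monotonicity, PNS = p₁ − p₀.
PNS = 0.162 − 0.0774 = 0.0846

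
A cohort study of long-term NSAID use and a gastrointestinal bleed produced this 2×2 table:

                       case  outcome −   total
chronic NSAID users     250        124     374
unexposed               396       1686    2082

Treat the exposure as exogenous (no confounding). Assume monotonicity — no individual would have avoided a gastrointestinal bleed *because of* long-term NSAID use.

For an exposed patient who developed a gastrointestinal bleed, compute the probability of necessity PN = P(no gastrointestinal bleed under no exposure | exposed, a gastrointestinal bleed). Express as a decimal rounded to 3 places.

PN ≈ 0.715

p₁ = P(outcome | exposed) = 250/374 = 0.66845
p₀ = P(outcome | unexposed) = 396/2082 = 0.1902
Under exogeneity and monotonicity, PN = (p₁ − p₀) / p₁.
PN = (0.66845 − 0.1902) / 0.66845 = 0.47825 / 0.66845 ≈ 0.7155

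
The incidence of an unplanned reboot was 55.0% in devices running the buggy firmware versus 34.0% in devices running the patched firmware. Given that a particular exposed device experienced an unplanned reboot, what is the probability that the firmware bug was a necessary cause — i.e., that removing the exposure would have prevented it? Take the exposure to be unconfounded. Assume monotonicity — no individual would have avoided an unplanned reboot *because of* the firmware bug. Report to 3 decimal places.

p₁ = 0.55, p₀ = 0.34.
Under exogeneity and monotonicity, PN = (p₁ − p₀) / p₁.
PN = (0.55 − 0.34) / 0.55 = 0.21 / 0.55 ≈ 0.3818

PN ≈ 0.382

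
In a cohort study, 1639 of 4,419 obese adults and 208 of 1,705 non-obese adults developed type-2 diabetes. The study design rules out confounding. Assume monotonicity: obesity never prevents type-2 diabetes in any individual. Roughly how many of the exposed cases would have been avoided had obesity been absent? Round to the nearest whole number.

p₁ = P(outcome | exposed) = 1639/4419 = 0.3709
p₀ = P(outcome | unexposed) = 208/1705 = 0.12199
PN = (p₁ − p₀)/p₁ = (0.3709 − 0.12199) / 0.3709 ≈ 0.67108.
Attributable cases ≈ PN × (exposed cases) = 0.67108 × 1639 ≈ 1099.91.

about 1100 cases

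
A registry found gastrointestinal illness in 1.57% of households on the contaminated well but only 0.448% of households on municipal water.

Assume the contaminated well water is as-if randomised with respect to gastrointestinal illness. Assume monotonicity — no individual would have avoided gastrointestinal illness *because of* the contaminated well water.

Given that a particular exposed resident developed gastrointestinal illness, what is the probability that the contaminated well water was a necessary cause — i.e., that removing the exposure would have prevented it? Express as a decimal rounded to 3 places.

PN ≈ 0.715

p₁ = 0.0157, p₀ = 0.00448.
Under exogeneity and monotonicity, PN = (p₁ − p₀) / p₁.
PN = (0.0157 − 0.00448) / 0.0157 = 0.01122 / 0.0157 ≈ 0.7146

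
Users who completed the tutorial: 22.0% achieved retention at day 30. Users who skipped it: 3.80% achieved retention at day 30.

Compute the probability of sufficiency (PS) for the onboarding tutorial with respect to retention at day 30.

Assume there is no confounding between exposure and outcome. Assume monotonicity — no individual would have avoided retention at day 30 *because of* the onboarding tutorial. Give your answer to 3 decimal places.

PS ≈ 0.189

p₁ = 0.22, p₀ = 0.038.
Under exogeneity and monotonicity, PS = (p₁ − p₀) / (1 − p₀).
PS = (0.22 − 0.038) / (1 − 0.038) = 0.182 / 0.962 ≈ 0.1892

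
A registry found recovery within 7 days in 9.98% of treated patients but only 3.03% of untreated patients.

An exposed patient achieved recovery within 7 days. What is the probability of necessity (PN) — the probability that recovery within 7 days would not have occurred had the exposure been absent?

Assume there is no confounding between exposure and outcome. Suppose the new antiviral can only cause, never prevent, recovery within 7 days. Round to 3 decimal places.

p₁ = 0.0998, p₀ = 0.0303.
Under exogeneity and monotonicity, PN = (p₁ − p₀) / p₁.
PN = (0.0998 − 0.0303) / 0.0998 = 0.0695 / 0.0998 ≈ 0.6964

PN ≈ 0.696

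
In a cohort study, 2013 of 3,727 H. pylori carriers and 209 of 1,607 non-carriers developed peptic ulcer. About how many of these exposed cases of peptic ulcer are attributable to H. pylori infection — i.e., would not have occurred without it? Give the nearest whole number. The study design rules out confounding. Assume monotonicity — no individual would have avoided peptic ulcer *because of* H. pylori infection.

about 1528 cases

p₁ = P(outcome | exposed) = 2013/3727 = 0.54011
p₀ = P(outcome | unexposed) = 209/1607 = 0.13006
PN = (p₁ − p₀)/p₁ = (0.54011 − 0.13006) / 0.54011 ≈ 0.75921.
Attributable cases ≈ PN × (exposed cases) = 0.75921 × 2013 ≈ 1528.28.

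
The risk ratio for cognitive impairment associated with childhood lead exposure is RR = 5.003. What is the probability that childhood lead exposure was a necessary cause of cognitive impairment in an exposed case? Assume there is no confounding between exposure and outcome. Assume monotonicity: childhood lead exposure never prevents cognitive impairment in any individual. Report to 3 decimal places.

Under exogeneity and monotonicity, PN = (RR − 1) / RR = 1 − 1/RR.
PN = (5.003 − 1) / 5.003 = 4.003 / 5.003 ≈ 0.8001

PN ≈ 0.800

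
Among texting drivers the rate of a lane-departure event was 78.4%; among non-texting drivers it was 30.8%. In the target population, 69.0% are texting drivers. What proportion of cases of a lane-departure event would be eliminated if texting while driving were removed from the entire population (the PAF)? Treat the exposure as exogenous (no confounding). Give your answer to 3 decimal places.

PAF ≈ 0.516

p₁ = 0.784, p₀ = 0.308.
Overall risk P(Y=1) = π·p₁ + (1−π)·p₀ = 0.69×0.784 + 0.31×0.308 = 0.63644.
Under exogeneity, PAF = [P(Y=1) − p₀] / P(Y=1).
PAF = (0.63644 − 0.308) / 0.63644 ≈ 0.5161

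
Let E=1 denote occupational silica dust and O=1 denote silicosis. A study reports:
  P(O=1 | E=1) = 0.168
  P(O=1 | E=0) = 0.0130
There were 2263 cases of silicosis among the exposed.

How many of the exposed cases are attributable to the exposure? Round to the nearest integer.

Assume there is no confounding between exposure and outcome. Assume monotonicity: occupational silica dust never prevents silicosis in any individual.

Let p₁ = 0.168, p₀ = 0.013.
PN = (p₁ − p₀)/p₁ = (0.168 − 0.013) / 0.168 ≈ 0.92262.
Attributable cases ≈ PN × (exposed cases) = 0.92262 × 2263 ≈ 2087.89.

about 2088 cases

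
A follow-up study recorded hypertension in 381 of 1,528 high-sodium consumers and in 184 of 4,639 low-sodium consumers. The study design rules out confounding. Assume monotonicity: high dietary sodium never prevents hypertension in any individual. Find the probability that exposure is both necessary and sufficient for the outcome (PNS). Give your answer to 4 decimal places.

p₁ = P(outcome | exposed) = 381/1528 = 0.24935
p₀ = P(outcome | unexposed) = 184/4639 = 0.039664
Under exogeneity and monotonicity, PNS = p₁ − p₀.
PNS = 0.24935 − 0.039664 = 0.20968

PNS ≈ 0.2097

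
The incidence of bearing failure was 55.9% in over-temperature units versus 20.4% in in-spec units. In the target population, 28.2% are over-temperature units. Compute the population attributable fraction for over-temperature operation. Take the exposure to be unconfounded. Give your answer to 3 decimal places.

p₁ = 0.559, p₀ = 0.204.
Overall risk P(Y=1) = π·p₁ + (1−π)·p₀ = 0.282×0.559 + 0.718×0.204 = 0.30411.
Under exogeneity, PAF = [P(Y=1) − p₀] / P(Y=1).
PAF = (0.30411 − 0.204) / 0.30411 ≈ 0.3292

PAF ≈ 0.329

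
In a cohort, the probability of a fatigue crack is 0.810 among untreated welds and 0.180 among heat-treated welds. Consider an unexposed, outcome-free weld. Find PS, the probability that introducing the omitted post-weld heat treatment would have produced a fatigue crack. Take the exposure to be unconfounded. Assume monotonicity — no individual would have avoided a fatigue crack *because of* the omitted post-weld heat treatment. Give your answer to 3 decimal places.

Let p₁ = 0.81, p₀ = 0.18.
Under exogeneity and monotonicity, PS = (p₁ − p₀) / (1 − p₀).
PS = (0.81 − 0.18) / (1 − 0.18) = 0.63 / 0.82 ≈ 0.7683

PS ≈ 0.768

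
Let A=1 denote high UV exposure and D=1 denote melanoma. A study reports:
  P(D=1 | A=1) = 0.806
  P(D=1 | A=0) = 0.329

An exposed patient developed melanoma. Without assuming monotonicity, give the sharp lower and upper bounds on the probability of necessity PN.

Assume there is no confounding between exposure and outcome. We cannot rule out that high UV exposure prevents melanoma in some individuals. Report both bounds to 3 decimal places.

0.592 ≤ PN ≤ 0.833

Let p₁ = 0.806, p₀ = 0.329.
Under exogeneity alone the bounds on PN are max{0,(p₁−p₀)/p₁} ≤ PN ≤ min{1,(1−p₀)/p₁}.
  lower = (p₁ − p₀)/p₁ = 0.477 / 0.806 ≈ 0.5918
  upper = min{1, (1 − p₀)/p₁} = 0.671 / 0.806 ≈ 0.8325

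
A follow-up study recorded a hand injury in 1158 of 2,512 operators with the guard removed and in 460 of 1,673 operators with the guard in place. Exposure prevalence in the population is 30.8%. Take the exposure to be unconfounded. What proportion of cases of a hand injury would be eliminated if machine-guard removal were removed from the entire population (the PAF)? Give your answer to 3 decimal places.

p₁ = P(outcome | exposed) = 1158/2512 = 0.46099
p₀ = P(outcome | unexposed) = 460/1673 = 0.27496
Overall risk P(Y=1) = π·p₁ + (1−π)·p₀ = 0.308×0.46099 + 0.692×0.27496 = 0.33225.
Under exogeneity, PAF = [P(Y=1) − p₀] / P(Y=1).
PAF = (0.33225 − 0.27496) / 0.33225 ≈ 0.1725

PAF ≈ 0.172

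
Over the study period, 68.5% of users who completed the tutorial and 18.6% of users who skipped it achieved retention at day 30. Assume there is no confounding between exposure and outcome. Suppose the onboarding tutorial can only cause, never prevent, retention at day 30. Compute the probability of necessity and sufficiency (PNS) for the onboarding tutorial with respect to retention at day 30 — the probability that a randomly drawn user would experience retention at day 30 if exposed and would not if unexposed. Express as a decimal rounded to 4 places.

PNS ≈ 0.4990

p₁ = 0.685, p₀ = 0.186.
Under exogeneity and monotonicity, PNS = p₁ − p₀.
PNS = 0.685 − 0.186 = 0.499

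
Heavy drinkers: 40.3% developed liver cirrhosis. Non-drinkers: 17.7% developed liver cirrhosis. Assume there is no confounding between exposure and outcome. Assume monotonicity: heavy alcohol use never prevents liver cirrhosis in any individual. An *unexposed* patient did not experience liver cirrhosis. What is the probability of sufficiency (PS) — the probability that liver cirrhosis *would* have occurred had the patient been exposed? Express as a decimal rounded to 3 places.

PS ≈ 0.275

p₁ = 0.403, p₀ = 0.177.
Under exogeneity and monotonicity, PS = (p₁ − p₀) / (1 − p₀).
PS = (0.403 − 0.177) / (1 − 0.177) = 0.226 / 0.823 ≈ 0.2746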